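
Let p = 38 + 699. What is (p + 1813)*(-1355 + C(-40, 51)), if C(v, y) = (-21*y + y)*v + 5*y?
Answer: 101235000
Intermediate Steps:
p = 737
C(v, y) = 5*y - 20*v*y (C(v, y) = (-20*y)*v + 5*y = -20*v*y + 5*y = 5*y - 20*v*y)
(p + 1813)*(-1355 + C(-40, 51)) = (737 + 1813)*(-1355 + 5*51*(1 - 4*(-40))) = 2550*(-1355 + 5*51*(1 + 160)) = 2550*(-1355 + 5*51*161) = 2550*(-1355 + 41055) = 2550*39700 = 101235000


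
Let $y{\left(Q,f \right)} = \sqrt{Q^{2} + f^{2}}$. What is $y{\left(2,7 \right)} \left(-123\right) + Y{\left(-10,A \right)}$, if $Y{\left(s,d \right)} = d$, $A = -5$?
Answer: $-5 - 123 \sqrt{53} \approx -900.45$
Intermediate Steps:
$y{\left(2,7 \right)} \left(-123\right) + Y{\left(-10,A \right)} = \sqrt{2^{2} + 7^{2}} \left(-123\right) - 5 = \sqrt{4 + 49} \left(-123\right) - 5 = \sqrt{53} \left(-123\right) - 5 = - 123 \sqrt{53} - 5 = -5 - 123 \sqrt{53}$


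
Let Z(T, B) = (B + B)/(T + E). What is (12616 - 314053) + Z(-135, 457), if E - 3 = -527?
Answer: -198647897/659 ≈ -3.0144e+5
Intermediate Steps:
E = -524 (E = 3 - 527 = -524)
Z(T, B) = 2*B/(-524 + T) (Z(T, B) = (B + B)/(T - 524) = (2*B)/(-524 + T) = 2*B/(-524 + T))
(12616 - 314053) + Z(-135, 457) = (12616 - 314053) + 2*457/(-524 - 135) = -301437 + 2*457/(-659) = -301437 + 2*457*(-1/659) = -301437 - 914/659 = -198647897/659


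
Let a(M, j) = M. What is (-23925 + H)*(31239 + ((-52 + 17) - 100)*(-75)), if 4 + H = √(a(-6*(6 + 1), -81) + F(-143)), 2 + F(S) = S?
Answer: -989799156 + 41364*I*√187 ≈ -9.898e+8 + 5.6564e+5*I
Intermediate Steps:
F(S) = -2 + S
H = -4 + I*√187 (H = -4 + √(-6*(6 + 1) + (-2 - 143)) = -4 + √(-6*7 - 145) = -4 + √(-42 - 145) = -4 + √(-187) = -4 + I*√187 ≈ -4.0 + 13.675*I)
(-23925 + H)*(31239 + ((-52 + 17) - 100)*(-75)) = (-23925 + (-4 + I*√187))*(31239 + ((-52 + 17) - 100)*(-75)) = (-23929 + I*√187)*(31239 + (-35 - 100)*(-75)) = (-23929 + I*√187)*(31239 - 135*(-75)) = (-23929 + I*√187)*(31239 + 10125) = (-23929 + I*√187)*41364 = -989799156 + 41364*I*√187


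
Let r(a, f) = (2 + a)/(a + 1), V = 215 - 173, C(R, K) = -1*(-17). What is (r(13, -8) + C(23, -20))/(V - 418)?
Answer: -253/5264 ≈ -0.048062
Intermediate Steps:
C(R, K) = 17
V = 42
r(a, f) = (2 + a)/(1 + a)
(r(13, -8) + C(23, -20))/(V - 418) = ((2 + 13)/(1 + 13) + 17)/(42 - 418) = (15/14 + 17)/(-376) = ((1/14)*15 + 17)*(-1/376) = (15/14 + 17)*(-1/376) = (253/14)*(-1/376) = -253/5264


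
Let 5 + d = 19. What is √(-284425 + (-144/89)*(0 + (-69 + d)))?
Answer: I*√2252225545/89 ≈ 533.23*I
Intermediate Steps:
d = 14 (d = -5 + 19 = 14)
√(-284425 + (-144/89)*(0 + (-69 + d))) = √(-284425 + (-144/89)*(0 + (-69 + 14))) = √(-284425 + (-144*1/89)*(0 - 55)) = √(-284425 - 144/89*(-55)) = √(-284425 + 7920/89) = √(-25305905/89) = I*√2252225545/89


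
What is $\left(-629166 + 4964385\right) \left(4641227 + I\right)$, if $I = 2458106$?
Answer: $30777163308927$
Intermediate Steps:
$\left(-629166 + 4964385\right) \left(4641227 + I\right) = \left(-629166 + 4964385\right) \left(4641227 + 2458106\right) = 4335219 \cdot 7099333 = 30777163308927$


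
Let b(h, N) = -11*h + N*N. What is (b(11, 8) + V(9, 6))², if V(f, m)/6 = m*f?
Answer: 71289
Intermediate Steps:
b(h, N) = N² - 11*h (b(h, N) = -11*h + N² = N² - 11*h)
V(f, m) = 6*f*m (V(f, m) = 6*(m*f) = 6*(f*m) = 6*f*m)
(b(11, 8) + V(9, 6))² = ((8² - 11*11) + 6*9*6)² = ((64 - 121) + 324)² = (-57 + 324)² = 267² = 71289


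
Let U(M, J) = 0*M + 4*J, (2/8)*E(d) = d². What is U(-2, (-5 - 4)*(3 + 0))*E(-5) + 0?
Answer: -10800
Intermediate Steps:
E(d) = 4*d²
U(M, J) = 4*J (U(M, J) = 0 + 4*J = 4*J)
U(-2, (-5 - 4)*(3 + 0))*E(-5) + 0 = (4*((-5 - 4)*(3 + 0)))*(4*(-5)²) + 0 = (4*(-9*3))*(4*25) + 0 = (4*(-27))*100 + 0 = -108*100 + 0 = -10800 + 0 = -10800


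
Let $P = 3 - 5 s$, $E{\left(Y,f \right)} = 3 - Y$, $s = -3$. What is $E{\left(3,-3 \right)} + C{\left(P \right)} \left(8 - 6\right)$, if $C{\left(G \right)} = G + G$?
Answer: $72$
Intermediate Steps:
$P = 18$ ($P = 3 - -15 = 3 + 15 = 18$)
$C{\left(G \right)} = 2 G$
$E{\left(3,-3 \right)} + C{\left(P \right)} \left(8 - 6\right) = \left(3 - 3\right) + 2 \cdot 18 \left(8 - 6\right) = \left(3 - 3\right) + 36 \cdot 2 = 0 + 72 = 72$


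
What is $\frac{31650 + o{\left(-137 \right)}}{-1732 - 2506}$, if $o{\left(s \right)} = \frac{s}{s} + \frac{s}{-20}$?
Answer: $- \frac{633157}{84760} \approx -7.47$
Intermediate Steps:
$o{\left(s \right)} = 1 - \frac{s}{20}$ ($o{\left(s \right)} = 1 + s \left(- \frac{1}{20}\right) = 1 - \frac{s}{20}$)
$\frac{31650 + o{\left(-137 \right)}}{-1732 - 2506} = \frac{31650 + \left(1 - - \frac{137}{20}\right)}{-1732 - 2506} = \frac{31650 + \left(1 + \frac{137}{20}\right)}{-1732 - 2506} = \frac{31650 + \frac{157}{20}}{-1732 - 2506} = \frac{633157}{20 \left(-4238\right)} = \frac{633157}{20} \left(- \frac{1}{4238}\right) = - \frac{633157}{84760}$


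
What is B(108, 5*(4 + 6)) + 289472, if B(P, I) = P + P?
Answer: 289688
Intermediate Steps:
B(P, I) = 2*P
B(108, 5*(4 + 6)) + 289472 = 2*108 + 289472 = 216 + 289472 = 289688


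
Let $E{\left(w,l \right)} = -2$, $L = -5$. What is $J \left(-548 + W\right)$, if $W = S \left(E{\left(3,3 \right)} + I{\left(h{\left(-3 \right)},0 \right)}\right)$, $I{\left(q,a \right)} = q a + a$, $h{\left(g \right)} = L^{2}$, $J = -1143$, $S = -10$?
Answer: $603504$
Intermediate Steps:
$h{\left(g \right)} = 25$ ($h{\left(g \right)} = \left(-5\right)^{2} = 25$)
$I{\left(q,a \right)} = a + a q$ ($I{\left(q,a \right)} = a q + a = a + a q$)
$W = 20$ ($W = - 10 \left(-2 + 0 \left(1 + 25\right)\right) = - 10 \left(-2 + 0 \cdot 26\right) = - 10 \left(-2 + 0\right) = \left(-10\right) \left(-2\right) = 20$)
$J \left(-548 + W\right) = - 1143 \left(-548 + 20\right) = \left(-1143\right) \left(-528\right) = 603504$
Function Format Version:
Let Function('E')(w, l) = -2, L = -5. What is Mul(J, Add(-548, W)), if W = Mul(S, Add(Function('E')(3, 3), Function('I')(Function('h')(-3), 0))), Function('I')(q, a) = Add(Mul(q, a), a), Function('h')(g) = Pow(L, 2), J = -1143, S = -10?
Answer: 603504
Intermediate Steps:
Function('h')(g) = 25 (Function('h')(g) = Pow(-5, 2) = 25)
Function('I')(q, a) = Add(a, Mul(a, q)) (Function('I')(q, a) = Add(Mul(a, q), a) = Add(a, Mul(a, q)))
W = 20 (W = Mul(-10, Add(-2, Mul(0, Add(1, 25)))) = Mul(-10, Add(-2, Mul(0, 26))) = Mul(-10, Add(-2, 0)) = Mul(-10, -2) = 20)
Mul(J, Add(-548, W)) = Mul(-1143, Add(-548, 20)) = Mul(-1143, -528) = 603504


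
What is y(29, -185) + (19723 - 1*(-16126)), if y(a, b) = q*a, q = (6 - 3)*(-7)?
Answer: 35240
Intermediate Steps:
q = -21 (q = 3*(-7) = -21)
y(a, b) = -21*a
y(29, -185) + (19723 - 1*(-16126)) = -21*29 + (19723 - 1*(-16126)) = -609 + (19723 + 16126) = -609 + 35849 = 35240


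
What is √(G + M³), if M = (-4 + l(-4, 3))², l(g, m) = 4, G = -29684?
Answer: 2*I*√7421 ≈ 172.29*I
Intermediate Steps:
M = 0 (M = (-4 + 4)² = 0² = 0)
√(G + M³) = √(-29684 + 0³) = √(-29684 + 0) = √(-29684) = 2*I*√7421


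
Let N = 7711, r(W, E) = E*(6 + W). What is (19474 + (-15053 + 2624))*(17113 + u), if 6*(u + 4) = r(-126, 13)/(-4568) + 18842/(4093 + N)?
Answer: 2437251719221705/20220252 ≈ 1.2054e+8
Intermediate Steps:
u = -74350727/20220252 (u = -4 + ((13*(6 - 126))/(-4568) + 18842/(4093 + 7711))/6 = -4 + ((13*(-120))*(-1/4568) + 18842/11804)/6 = -4 + (-1560*(-1/4568) + 18842*(1/11804))/6 = -4 + (195/571 + 9421/5902)/6 = -4 + (⅙)*(6530281/3370042) = -4 + 6530281/20220252 = -74350727/20220252 ≈ -3.6770)
(19474 + (-15053 + 2624))*(17113 + u) = (19474 + (-15053 + 2624))*(17113 - 74350727/20220252) = (19474 - 12429)*(345954821749/20220252) = 7045*(345954821749/20220252) = 2437251719221705/20220252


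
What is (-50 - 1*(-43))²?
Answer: 49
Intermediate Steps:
(-50 - 1*(-43))² = (-50 + 43)² = (-7)² = 49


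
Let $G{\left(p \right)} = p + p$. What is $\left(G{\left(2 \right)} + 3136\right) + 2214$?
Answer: $5354$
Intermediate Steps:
$G{\left(p \right)} = 2 p$
$\left(G{\left(2 \right)} + 3136\right) + 2214 = \left(2 \cdot 2 + 3136\right) + 2214 = \left(4 + 3136\right) + 2214 = 3140 + 2214 = 5354$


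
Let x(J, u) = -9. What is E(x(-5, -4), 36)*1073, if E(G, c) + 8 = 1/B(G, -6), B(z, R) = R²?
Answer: -307951/36 ≈ -8554.2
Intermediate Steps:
E(G, c) = -287/36 (E(G, c) = -8 + 1/((-6)²) = -8 + 1/36 = -287/36)
E(x(-5, -4), 36)*1073 = -287/36*1073 = -307951/36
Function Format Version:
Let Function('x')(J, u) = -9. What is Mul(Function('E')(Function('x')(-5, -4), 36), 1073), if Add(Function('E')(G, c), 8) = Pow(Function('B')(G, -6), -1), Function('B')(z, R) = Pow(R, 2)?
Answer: Rational(-307951, 36) ≈ -8554.2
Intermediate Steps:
Function('E')(G, c) = Rational(-287, 36) (Function('E')(G, c) = Add(-8, Pow(Pow(-6, 2), -1)) = Add(-8, Pow(36, -1)) = Add(-8, Rational(1, 36)) = Rational(-287, 36))
Mul(Function('E')(Function('x')(-5, -4), 36), 1073) = Mul(Rational(-287, 36), 1073) = Rational(-307951, 36)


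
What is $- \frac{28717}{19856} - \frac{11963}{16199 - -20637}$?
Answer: $- \frac{323839185}{182853904} \approx -1.771$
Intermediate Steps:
$- \frac{28717}{19856} - \frac{11963}{16199 - -20637} = \left(-28717\right) \frac{1}{19856} - \frac{11963}{16199 + 20637} = - \frac{28717}{19856} - \frac{11963}{36836} = - \frac{323839185}{182853904}$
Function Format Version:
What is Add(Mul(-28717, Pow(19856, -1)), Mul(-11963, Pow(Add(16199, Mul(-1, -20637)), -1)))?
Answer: Rational(-323839185, 182853904) ≈ -1.7710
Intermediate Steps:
Add(Mul(-28717, Pow(19856, -1)), Mul(-11963, Pow(Add(16199, Mul(-1, -20637)), -1))) = Add(Mul(-28717, Rational(1, 19856)), Mul(-11963, Pow(Add(16199, 20637), -1))) = Add(Rational(-28717, 19856), Mul(-11963, Pow(36836, -1))) = Add(Rational(-28717, 19856), Mul(-11963, Rational(1, 36836))) = Add(Rational(-28717, 19856), Rational(-11963, 36836)) = Rational(-323839185, 182853904)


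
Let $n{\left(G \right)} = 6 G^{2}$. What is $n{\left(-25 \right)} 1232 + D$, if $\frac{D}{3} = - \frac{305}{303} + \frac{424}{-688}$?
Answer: $\frac{40129277711}{8686} \approx 4.62 \cdot 10^{6}$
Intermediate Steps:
$D = - \frac{42289}{8686}$ ($D = 3 \left(- \frac{305}{303} + \frac{424}{-688}\right) = 3 \left(\left(-305\right) \frac{1}{303} + 424 \left(- \frac{1}{688}\right)\right) = 3 \left(- \frac{305}{303} - \frac{53}{86}\right) = 3 \left(- \frac{42289}{26058}\right) = - \frac{42289}{8686} \approx -4.8686$)
$n{\left(-25 \right)} 1232 + D = 6 \left(-25\right)^{2} \cdot 1232 - \frac{42289}{8686} = 6 \cdot 625 \cdot 1232 - \frac{42289}{8686} = 3750 \cdot 1232 - \frac{42289}{8686} = 4620000 - \frac{42289}{8686} = \frac{40129277711}{8686}$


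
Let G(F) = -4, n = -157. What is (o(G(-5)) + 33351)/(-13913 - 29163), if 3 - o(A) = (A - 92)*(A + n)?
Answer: -8949/21538 ≈ -0.41550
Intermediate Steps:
o(A) = 3 - (-157 + A)*(-92 + A) (o(A) = 3 - (A - 92)*(A - 157) = 3 - (-92 + A)*(-157 + A) = 3 - (-157 + A)*(-92 + A))
(o(G(-5)) + 33351)/(-13913 - 29163) = ((-14441 - 1*(-4)² + 249*(-4)) + 33351)/(-13913 - 29163) = ((-14441 - 1*16 - 996) + 33351)/(-43076) = ((-14441 - 16 - 996) + 33351)*(-1/43076) = (-15453 + 33351)*(-1/43076) = 17898*(-1/43076) = -8949/21538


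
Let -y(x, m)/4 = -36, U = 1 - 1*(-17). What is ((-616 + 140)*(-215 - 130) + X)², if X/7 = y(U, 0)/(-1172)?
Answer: 2315169472299264/85849 ≈ 2.6968e+10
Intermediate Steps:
U = 18 (U = 1 + 17 = 18)
y(x, m) = 144 (y(x, m) = -4*(-36) = 144)
X = -252/293 (X = 7*(144/(-1172)) = 7*(144*(-1/1172)) = 7*(-36/293) = -252/293 ≈ -0.86007)
((-616 + 140)*(-215 - 130) + X)² = ((-616 + 140)*(-215 - 130) - 252/293)² = (-476*(-345) - 252/293)² = (164220 - 252/293)² = (48116208/293)² = 2315169472299264/85849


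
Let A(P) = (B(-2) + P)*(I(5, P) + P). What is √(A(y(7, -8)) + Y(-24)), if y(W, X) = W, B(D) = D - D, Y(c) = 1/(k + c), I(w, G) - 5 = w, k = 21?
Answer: 2*√267/3 ≈ 10.893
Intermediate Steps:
I(w, G) = 5 + w
Y(c) = 1/(21 + c)
B(D) = 0
A(P) = P*(10 + P) (A(P) = (0 + P)*((5 + 5) + P) = P*(10 + P))
√(A(y(7, -8)) + Y(-24)) = √(7*(10 + 7) + 1/(21 - 24)) = √(7*17 + 1/(-3)) = √(119 - ⅓) = √(356/3) = 2*√267/3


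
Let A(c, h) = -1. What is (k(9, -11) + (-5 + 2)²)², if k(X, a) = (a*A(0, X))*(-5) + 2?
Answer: 1936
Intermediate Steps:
k(X, a) = 2 + 5*a (k(X, a) = (a*(-1))*(-5) + 2 = -a*(-5) + 2 = 5*a + 2 = 2 + 5*a)
(k(9, -11) + (-5 + 2)²)² = ((2 + 5*(-11)) + (-5 + 2)²)² = ((2 - 55) + (-3)²)² = (-53 + 9)² = (-44)² = 1936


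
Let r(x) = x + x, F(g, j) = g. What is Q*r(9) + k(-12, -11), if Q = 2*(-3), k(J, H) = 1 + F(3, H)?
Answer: -104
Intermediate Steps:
k(J, H) = 4 (k(J, H) = 1 + 3 = 4)
r(x) = 2*x
Q = -6
Q*r(9) + k(-12, -11) = -12*9 + 4 = -6*18 + 4 = -108 + 4 = -104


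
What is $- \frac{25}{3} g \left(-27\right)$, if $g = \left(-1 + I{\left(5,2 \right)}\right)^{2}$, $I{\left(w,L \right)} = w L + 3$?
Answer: $32400$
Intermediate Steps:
$I{\left(w,L \right)} = 3 + L w$ ($I{\left(w,L \right)} = L w + 3 = 3 + L w$)
$g = 144$ ($g = \left(-1 + \left(3 + 2 \cdot 5\right)\right)^{2} = \left(-1 + \left(3 + 10\right)\right)^{2} = \left(-1 + 13\right)^{2} = 12^{2} = 144$)
$- \frac{25}{3} g \left(-27\right) = - \frac{25}{3} \cdot 144 \left(-27\right) = \left(-25\right) \frac{1}{3} \cdot 144 \left(-27\right) = \left(- \frac{25}{3}\right) 144 \left(-27\right) = \left(-1200\right) \left(-27\right) = 32400$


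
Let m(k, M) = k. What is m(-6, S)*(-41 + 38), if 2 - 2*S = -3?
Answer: 18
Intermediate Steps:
S = 5/2 (S = 1 - ½*(-3) = 1 + 3/2 = 5/2 ≈ 2.5000)
m(-6, S)*(-41 + 38) = -6*(-41 + 38) = -6*(-3) = 18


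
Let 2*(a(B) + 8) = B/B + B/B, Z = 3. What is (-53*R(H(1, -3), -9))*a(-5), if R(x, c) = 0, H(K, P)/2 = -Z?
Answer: 0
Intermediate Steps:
H(K, P) = -6 (H(K, P) = 2*(-1*3) = 2*(-3) = -6)
a(B) = -7 (a(B) = -8 + (B/B + B/B)/2 = -8 + (1 + 1)/2 = -8 + (½)*2 = -8 + 1 = -7)
(-53*R(H(1, -3), -9))*a(-5) = -53*0*(-7) = 0*(-7) = 0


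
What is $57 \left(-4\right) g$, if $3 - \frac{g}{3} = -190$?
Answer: $-132012$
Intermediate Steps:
$g = 579$ ($g = 9 - -570 = 9 + 570 = 579$)
$57 \left(-4\right) g = 57 \left(-4\right) 579 = \left(-228\right) 579 = -132012$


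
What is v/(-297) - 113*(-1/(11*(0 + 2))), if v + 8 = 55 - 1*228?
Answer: 3413/594 ≈ 5.7458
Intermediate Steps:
v = -181 (v = -8 + (55 - 1*228) = -8 + (55 - 228) = -8 - 173 = -181)
v/(-297) - 113*(-1/(11*(0 + 2))) = -181/(-297) - 113*(-1/(11*(0 + 2))) = -181*(-1/297) - 113/((-11*2)) = 181/297 - 113/(-22) = 181/297 - 113*(-1/22) = 181/297 + 113/22 = 3413/594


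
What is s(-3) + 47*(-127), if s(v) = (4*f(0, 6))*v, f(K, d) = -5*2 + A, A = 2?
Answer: -5873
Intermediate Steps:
f(K, d) = -8 (f(K, d) = -5*2 + 2 = -10 + 2 = -8)
s(v) = -32*v (s(v) = (4*(-8))*v = -32*v)
s(-3) + 47*(-127) = -32*(-3) + 47*(-127) = 96 - 5969 = -5873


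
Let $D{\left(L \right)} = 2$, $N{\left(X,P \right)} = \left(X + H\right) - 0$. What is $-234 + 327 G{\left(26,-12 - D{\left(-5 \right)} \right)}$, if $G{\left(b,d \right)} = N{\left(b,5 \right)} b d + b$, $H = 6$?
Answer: $-3800628$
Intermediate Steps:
$N{\left(X,P \right)} = 6 + X$ ($N{\left(X,P \right)} = \left(X + 6\right) - 0 = \left(6 + X\right) + 0 = 6 + X$)
$G{\left(b,d \right)} = b + b d \left(6 + b\right)$ ($G{\left(b,d \right)} = \left(6 + b\right) b d + b = b \left(6 + b\right) d + b = b d \left(6 + b\right) + b = b + b d \left(6 + b\right)$)
$-234 + 327 G{\left(26,-12 - D{\left(-5 \right)} \right)} = -234 + 327 \cdot 26 \left(1 + \left(-12 - 2\right) \left(6 + 26\right)\right) = -234 + 327 \cdot 26 \left(1 + \left(-12 - 2\right) 32\right) = -234 + 327 \cdot 26 \left(1 - 448\right) = -234 + 327 \cdot 26 \left(-447\right) = -234 + 327 \left(-11622\right) = -234 - 3800394 = -3800628$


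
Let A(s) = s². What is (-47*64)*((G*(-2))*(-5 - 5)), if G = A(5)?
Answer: -1504000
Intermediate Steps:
G = 25 (G = 5² = 25)
(-47*64)*((G*(-2))*(-5 - 5)) = (-47*64)*((25*(-2))*(-5 - 5)) = -(-150400)*(-10) = -3008*500 = -1504000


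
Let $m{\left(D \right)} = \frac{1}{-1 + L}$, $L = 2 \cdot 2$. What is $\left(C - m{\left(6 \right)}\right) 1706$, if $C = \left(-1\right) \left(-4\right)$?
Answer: $\frac{18766}{3} \approx 6255.3$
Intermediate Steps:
$L = 4$
$m{\left(D \right)} = \frac{1}{3}$ ($m{\left(D \right)} = \frac{1}{-1 + 4} = \frac{1}{3}$)
$C = 4$
$\left(C - m{\left(6 \right)}\right) 1706 = \left(4 - \frac{1}{3}\right) 1706 = \frac{11}{3} \cdot 1706 = \frac{18766}{3}$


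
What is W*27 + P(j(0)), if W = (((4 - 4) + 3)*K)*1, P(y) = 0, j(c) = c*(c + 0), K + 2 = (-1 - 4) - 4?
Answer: -891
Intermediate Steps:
K = -11 (K = -2 + ((-1 - 4) - 4) = -2 + (-5 - 4) = -2 - 9 = -11)
j(c) = c**2 (j(c) = c*c = c**2)
W = -33 (W = (((4 - 4) + 3)*(-11))*1 = ((0 + 3)*(-11))*1 = (3*(-11))*1 = -33*1 = -33)
W*27 + P(j(0)) = -33*27 + 0 = -891 + 0 = -891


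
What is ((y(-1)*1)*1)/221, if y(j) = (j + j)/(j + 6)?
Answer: -2/1105 ≈ -0.0018100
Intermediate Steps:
y(j) = 2*j/(6 + j) (y(j) = (2*j)/(6 + j) = 2*j/(6 + j))
((y(-1)*1)*1)/221 = (((2*(-1)/(6 - 1))*1)*1)/221 = (((2*(-1)/5)*1)*1)*(1/221) = (((2*(-1)*(1/5))*1)*1)*(1/221) = (-2/5*1*1)*(1/221) = -2/5*1*(1/221) = -2/5*1/221 = -2/1105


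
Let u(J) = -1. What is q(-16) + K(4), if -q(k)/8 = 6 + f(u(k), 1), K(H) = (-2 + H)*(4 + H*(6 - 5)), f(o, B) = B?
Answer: -40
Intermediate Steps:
K(H) = (-2 + H)*(4 + H) (K(H) = (-2 + H)*(4 + H*1) = (-2 + H)*(4 + H))
q(k) = -56 (q(k) = -8*(6 + 1) = -8*7 = -56)
q(-16) + K(4) = -56 + (-8 + 4² + 2*4) = -56 + (-8 + 16 + 8) = -56 + 16 = -40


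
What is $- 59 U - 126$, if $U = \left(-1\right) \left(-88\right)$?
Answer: $-5318$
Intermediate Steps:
$U = 88$
$- 59 U - 126 = \left(-59\right) 88 - 126 = -5192 - 126 = -5318$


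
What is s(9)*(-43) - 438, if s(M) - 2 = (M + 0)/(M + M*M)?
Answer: -5283/10 ≈ -528.30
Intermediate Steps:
s(M) = 2 + M/(M + M²) (s(M) = 2 + (M + 0)/(M + M*M) = 2 + M/(M + M²))
s(9)*(-43) - 438 = ((3 + 2*9)/(1 + 9))*(-43) - 438 = ((3 + 18)/10)*(-43) - 438 = ((⅒)*21)*(-43) - 438 = (21/10)*(-43) - 438 = -903/10 - 438 = -5283/10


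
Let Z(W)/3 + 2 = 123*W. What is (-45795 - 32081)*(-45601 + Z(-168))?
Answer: 8379379724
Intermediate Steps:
Z(W) = -6 + 369*W (Z(W) = -6 + 3*(123*W) = -6 + 369*W)
(-45795 - 32081)*(-45601 + Z(-168)) = (-45795 - 32081)*(-45601 + (-6 + 369*(-168))) = -77876*(-45601 + (-6 - 61992)) = -77876*(-45601 - 61998) = -77876*(-107599) = 8379379724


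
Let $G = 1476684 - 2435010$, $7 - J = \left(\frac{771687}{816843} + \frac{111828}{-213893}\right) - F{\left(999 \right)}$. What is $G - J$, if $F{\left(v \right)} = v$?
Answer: $- \frac{55870511712881927}{58238999933} \approx -9.5933 \cdot 10^{5}$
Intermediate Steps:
$J = \frac{58563863089769}{58238999933}$ ($J = 7 - \left(\left(\frac{771687}{816843} + \frac{111828}{-213893}\right) - 999\right) = 7 - \left(\left(771687 \cdot \frac{1}{816843} + 111828 \left(- \frac{1}{213893}\right)\right) - 999\right) = 7 - \left(\left(\frac{257229}{272281} - \frac{111828}{213893}\right) - 999\right) = 7 - \left(\frac{24570842829}{58238999933} - 999\right) = 7 - - \frac{58156190090238}{58238999933} = 7 + \frac{58156190090238}{58238999933} = \frac{58563863089769}{58238999933} \approx 1005.6$)
$G = -958326$
$G - J = -958326 - \frac{58563863089769}{58238999933} = - \frac{55870511712881927}{58238999933}$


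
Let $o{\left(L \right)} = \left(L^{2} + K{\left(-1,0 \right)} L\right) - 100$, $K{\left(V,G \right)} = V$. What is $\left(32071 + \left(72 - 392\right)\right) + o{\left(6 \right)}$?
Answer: $31681$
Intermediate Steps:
$o{\left(L \right)} = -100 + L^{2} - L$ ($o{\left(L \right)} = \left(L^{2} - L\right) - 100 = -100 + L^{2} - L$)
$\left(32071 + \left(72 - 392\right)\right) + o{\left(6 \right)} = \left(32071 + \left(72 - 392\right)\right) - \left(106 - 36\right) = \left(32071 + \left(72 - 392\right)\right) - 70 = \left(32071 - 320\right) - 70 = 31751 - 70 = 31681$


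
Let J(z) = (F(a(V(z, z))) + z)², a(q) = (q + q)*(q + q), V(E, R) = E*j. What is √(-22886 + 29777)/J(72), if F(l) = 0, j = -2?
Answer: √6891/5184 ≈ 0.016013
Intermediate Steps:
V(E, R) = -2*E (V(E, R) = E*(-2) = -2*E)
a(q) = 4*q² (a(q) = (2*q)*(2*q) = 4*q²)
J(z) = z² (J(z) = (0 + z)² = z²)
√(-22886 + 29777)/J(72) = √(-22886 + 29777)/(72²) = √6891/5184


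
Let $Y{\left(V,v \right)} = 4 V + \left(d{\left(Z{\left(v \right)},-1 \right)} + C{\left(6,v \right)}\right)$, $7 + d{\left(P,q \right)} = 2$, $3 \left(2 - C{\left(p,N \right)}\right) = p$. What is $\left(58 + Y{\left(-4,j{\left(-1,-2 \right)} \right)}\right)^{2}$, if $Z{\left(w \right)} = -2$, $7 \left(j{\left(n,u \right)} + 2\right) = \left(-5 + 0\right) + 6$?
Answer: $1369$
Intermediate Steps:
$C{\left(p,N \right)} = 2 - \frac{p}{3}$
$j{\left(n,u \right)} = - \frac{13}{7}$ ($j{\left(n,u \right)} = -2 + \frac{\left(-5 + 0\right) + 6}{7} = -2 + \frac{-5 + 6}{7} = -2 + \frac{1}{7} \cdot 1 = -2 + \frac{1}{7} = - \frac{13}{7}$)
$d{\left(P,q \right)} = -5$ ($d{\left(P,q \right)} = -7 + 2 = -5$)
$Y{\left(V,v \right)} = -5 + 4 V$ ($Y{\left(V,v \right)} = 4 V + \left(-5 + \left(2 - 2\right)\right) = 4 V + \left(-5 + 0\right) = 4 V - 5 = -5 + 4 V$)
$\left(58 + Y{\left(-4,j{\left(-1,-2 \right)} \right)}\right)^{2} = \left(58 + \left(-5 + 4 \left(-4\right)\right)\right)^{2} = \left(58 - 21\right)^{2} = 37^{2} = 1369$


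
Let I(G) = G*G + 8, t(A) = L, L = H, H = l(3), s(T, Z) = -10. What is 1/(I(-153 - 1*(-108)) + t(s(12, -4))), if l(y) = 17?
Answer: 1/2050 ≈ 0.00048780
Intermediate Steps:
H = 17
L = 17
t(A) = 17
I(G) = 8 + G² (I(G) = G² + 8 = 8 + G²)
1/(I(-153 - 1*(-108)) + t(s(12, -4))) = 1/((8 + (-153 - 1*(-108))²) + 17) = 1/((8 + (-153 + 108)²) + 17) = 1/((8 + (-45)²) + 17) = 1/((8 + 2025) + 17) = 1/(2033 + 17) = 1/2050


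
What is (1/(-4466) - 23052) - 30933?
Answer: -241097011/4466 ≈ -53985.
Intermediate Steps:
(1/(-4466) - 23052) - 30933 = (-1/4466 - 23052) - 30933 = -102950233/4466 - 30933 = -241097011/4466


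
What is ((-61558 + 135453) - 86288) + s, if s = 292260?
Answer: 279867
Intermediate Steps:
((-61558 + 135453) - 86288) + s = ((-61558 + 135453) - 86288) + 292260 = (73895 - 86288) + 292260 = -12393 + 292260 = 279867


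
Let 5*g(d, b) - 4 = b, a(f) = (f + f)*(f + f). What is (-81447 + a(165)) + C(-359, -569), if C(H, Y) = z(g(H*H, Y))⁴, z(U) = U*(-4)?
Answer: 41740151869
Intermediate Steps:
a(f) = 4*f² (a(f) = (2*f)*(2*f) = 4*f²)
g(d, b) = ⅘ + b/5
z(U) = -4*U
C(H, Y) = (-16/5 - 4*Y/5)⁴ (C(H, Y) = (-4*(⅘ + Y/5))⁴ = (-16/5 - 4*Y/5)⁴)
(-81447 + a(165)) + C(-359, -569) = (-81447 + 4*165²) + 256*(4 - 569)⁴/625 = (-81447 + 4*27225) + (256/625)*(-565)⁴ = (-81447 + 108900) + (256/625)*101904600625 = 27453 + 41740124416 = 41740151869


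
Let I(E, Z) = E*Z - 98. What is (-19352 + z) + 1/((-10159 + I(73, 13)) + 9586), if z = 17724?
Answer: -452583/278 ≈ -1628.0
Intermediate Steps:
I(E, Z) = -98 + E*Z
(-19352 + z) + 1/((-10159 + I(73, 13)) + 9586) = (-19352 + 17724) + 1/((-10159 + (-98 + 73*13)) + 9586) = -1628 + 1/((-10159 + (-98 + 949)) + 9586) = -1628 + 1/((-10159 + 851) + 9586) = -1628 + 1/(-9308 + 9586) = -1628 + 1/278 = -452583/278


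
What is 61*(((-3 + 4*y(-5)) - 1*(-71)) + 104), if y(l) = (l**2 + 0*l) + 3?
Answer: 17324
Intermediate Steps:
y(l) = 3 + l**2 (y(l) = (l**2 + 0) + 3 = l**2 + 3 = 3 + l**2)
61*(((-3 + 4*y(-5)) - 1*(-71)) + 104) = 61*(((-3 + 4*(3 + (-5)**2)) - 1*(-71)) + 104) = 61*(((-3 + 4*(3 + 25)) + 71) + 104) = 61*(((-3 + 4*28) + 71) + 104) = 61*(((-3 + 112) + 71) + 104) = 61*((109 + 71) + 104) = 61*(180 + 104) = 61*284 = 17324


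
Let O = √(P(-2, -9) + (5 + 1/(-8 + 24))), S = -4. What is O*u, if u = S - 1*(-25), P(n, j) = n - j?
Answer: 21*√193/4 ≈ 72.935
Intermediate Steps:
u = 21 (u = -4 - 1*(-25) = -4 + 25 = 21)
O = √193/4 (O = √((-2 - 1*(-9)) + (5 + 1/(-8 + 24))) = √((-2 + 9) + (5 + 1/16)) = √(7 + (5 + 1/16)) = √(7 + 81/16) = √(193/16) = √193/4 ≈ 3.4731)
O*u = (√193/4)*21 = 21*√193/4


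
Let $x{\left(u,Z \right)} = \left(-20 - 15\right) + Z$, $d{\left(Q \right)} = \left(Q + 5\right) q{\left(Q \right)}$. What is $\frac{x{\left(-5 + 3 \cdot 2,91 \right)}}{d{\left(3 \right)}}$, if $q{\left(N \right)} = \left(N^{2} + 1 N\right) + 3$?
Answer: $\frac{7}{15} \approx 0.46667$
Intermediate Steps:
$q{\left(N \right)} = 3 + N + N^{2}$ ($q{\left(N \right)} = \left(N^{2} + N\right) + 3 = \left(N + N^{2}\right) + 3 = 3 + N + N^{2}$)
$d{\left(Q \right)} = \left(5 + Q\right) \left(3 + Q + Q^{2}\right)$ ($d{\left(Q \right)} = \left(Q + 5\right) \left(3 + Q + Q^{2}\right) = \left(5 + Q\right) \left(3 + Q + Q^{2}\right)$)
$x{\left(u,Z \right)} = -35 + Z$
$\frac{x{\left(-5 + 3 \cdot 2,91 \right)}}{d{\left(3 \right)}} = \frac{-35 + 91}{\left(5 + 3\right) \left(3 + 3 + 3^{2}\right)} = \frac{56}{8 \left(3 + 3 + 9\right)} = \frac{56}{8 \cdot 15} = \frac{56}{120} = 56 \cdot \frac{1}{120} = \frac{7}{15}$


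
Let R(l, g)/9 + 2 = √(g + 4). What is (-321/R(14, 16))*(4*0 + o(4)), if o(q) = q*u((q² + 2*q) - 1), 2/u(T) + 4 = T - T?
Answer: 107/12 + 107*√5/12 ≈ 28.855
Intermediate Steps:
u(T) = -½ (u(T) = 2/(-4 + (T - T)) = 2/(-4 + 0) = 2/(-4) = 2*(-¼) = -½)
R(l, g) = -18 + 9*√(4 + g) (R(l, g) = -18 + 9*√(g + 4) = -18 + 9*√(4 + g))
o(q) = -q/2 (o(q) = q*(-½) = -q/2)
(-321/R(14, 16))*(4*0 + o(4)) = (-321/(-18 + 9*√(4 + 16)))*(4*0 - ½*4) = (-321/(-18 + 9*√20))*(0 - 2) = -321/(-18 + 9*(2*√5))*(-2) = -321/(-18 + 18*√5)*(-2) = 642/(-18 + 18*√5)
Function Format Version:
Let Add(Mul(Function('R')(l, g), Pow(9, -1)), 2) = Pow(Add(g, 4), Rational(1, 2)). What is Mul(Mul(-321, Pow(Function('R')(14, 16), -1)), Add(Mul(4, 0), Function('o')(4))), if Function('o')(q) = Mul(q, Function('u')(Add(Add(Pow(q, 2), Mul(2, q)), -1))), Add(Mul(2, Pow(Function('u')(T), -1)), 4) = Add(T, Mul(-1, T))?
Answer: Add(Rational(107, 12), Mul(Rational(107, 12), Pow(5, Rational(1, 2)))) ≈ 28.855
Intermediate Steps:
Function('u')(T) = Rational(-1, 2) (Function('u')(T) = Mul(2, Pow(Add(-4, Add(T, Mul(-1, T))), -1)) = Mul(2, Pow(Add(-4, 0), -1)) = Mul(2, Pow(-4, -1)) = Mul(2, Rational(-1, 4)) = Rational(-1, 2))
Function('R')(l, g) = Add(-18, Mul(9, Pow(Add(4, g), Rational(1, 2)))) (Function('R')(l, g) = Add(-18, Mul(9, Pow(Add(g, 4), Rational(1, 2)))) = Add(-18, Mul(9, Pow(Add(4, g), Rational(1, 2)))))
Function('o')(q) = Mul(Rational(-1, 2), q) (Function('o')(q) = Mul(q, Rational(-1, 2)) = Mul(Rational(-1, 2), q))
Mul(Mul(-321, Pow(Function('R')(14, 16), -1)), Add(Mul(4, 0), Function('o')(4))) = Mul(Mul(-321, Pow(Add(-18, Mul(9, Pow(Add(4, 16), Rational(1, 2)))), -1)), Add(Mul(4, 0), Mul(Rational(-1, 2), 4))) = Mul(Mul(-321, Pow(Add(-18, Mul(9, Pow(20, Rational(1, 2)))), -1)), Add(0, -2)) = Mul(Mul(-321, Pow(Add(-18, Mul(9, Mul(2, Pow(5, Rational(1, 2))))), -1)), -2) = Mul(Mul(-321, Pow(Add(-18, Mul(18, Pow(5, Rational(1, 2)))), -1)), -2) = Mul(642, Pow(Add(-18, Mul(18, Pow(5, Rational(1, 2)))), -1))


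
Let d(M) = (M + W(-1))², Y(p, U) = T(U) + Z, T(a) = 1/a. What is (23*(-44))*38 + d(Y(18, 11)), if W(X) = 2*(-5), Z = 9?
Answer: -4653076/121 ≈ -38455.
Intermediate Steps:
T(a) = 1/a
W(X) = -10
Y(p, U) = 9 + 1/U (Y(p, U) = 1/U + 9 = 9 + 1/U)
d(M) = (-10 + M)² (d(M) = (M - 10)² = (-10 + M)²)
(23*(-44))*38 + d(Y(18, 11)) = (23*(-44))*38 + (-10 + (9 + 1/11))² = -1012*38 + (-10 + (9 + 1/11))² = -38456 + (-10 + 100/11)² = -38456 + (-10/11)² = -38456 + 100/121 = -4653076/121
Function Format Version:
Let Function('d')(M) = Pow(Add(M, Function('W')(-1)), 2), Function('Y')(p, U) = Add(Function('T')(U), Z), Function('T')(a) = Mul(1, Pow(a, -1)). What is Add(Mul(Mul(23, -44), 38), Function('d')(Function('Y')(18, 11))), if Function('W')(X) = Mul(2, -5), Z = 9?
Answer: Rational(-4653076, 121) ≈ -38455.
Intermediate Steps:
Function('T')(a) = Pow(a, -1)
Function('W')(X) = -10
Function('Y')(p, U) = Add(9, Pow(U, -1)) (Function('Y')(p, U) = Add(Pow(U, -1), 9) = Add(9, Pow(U, -1)))
Function('d')(M) = Pow(Add(-10, M), 2) (Function('d')(M) = Pow(Add(M, -10), 2) = Pow(Add(-10, M), 2))
Add(Mul(Mul(23, -44), 38), Function('d')(Function('Y')(18, 11))) = Add(Mul(Mul(23, -44), 38), Pow(Add(-10, Add(9, Pow(11, -1))), 2)) = Add(Mul(-1012, 38), Pow(Add(-10, Add(9, Rational(1, 11))), 2)) = Add(-38456, Pow(Add(-10, Rational(100, 11)), 2)) = Add(-38456, Pow(Rational(-10, 11), 2)) = Add(-38456, Rational(100, 121)) = Rational(-4653076, 121)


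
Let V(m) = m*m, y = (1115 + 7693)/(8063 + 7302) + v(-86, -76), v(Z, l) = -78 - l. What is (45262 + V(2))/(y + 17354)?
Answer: 347756045/133311144 ≈ 2.6086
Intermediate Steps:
y = -21922/15365 (y = (1115 + 7693)/(8063 + 7302) + (-78 - 1*(-76)) = 8808/15365 + (-78 + 76) = 8808*(1/15365) - 2 = 8808/15365 - 2 = -21922/15365 ≈ -1.4267)
V(m) = m²
(45262 + V(2))/(y + 17354) = (45262 + 2²)/(-21922/15365 + 17354) = (45262 + 4)/(266622288/15365) = 45266*(15365/266622288) = 347756045/133311144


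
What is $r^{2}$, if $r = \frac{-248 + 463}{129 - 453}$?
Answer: $\frac{46225}{104976} \approx 0.44034$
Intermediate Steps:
$r = - \frac{215}{324}$ ($r = \frac{215}{-324} = 215 \left(- \frac{1}{324}\right) = - \frac{215}{324} \approx -0.66358$)
$r^{2} = \left(- \frac{215}{324}\right)^{2} = \frac{46225}{104976}$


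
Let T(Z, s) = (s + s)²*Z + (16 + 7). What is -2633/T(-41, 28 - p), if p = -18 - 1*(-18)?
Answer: 2633/128553 ≈ 0.020482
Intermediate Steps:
p = 0 (p = -18 + 18 = 0)
T(Z, s) = 23 + 4*Z*s² (T(Z, s) = (2*s)²*Z + 23 = (4*s²)*Z + 23 = 4*Z*s² + 23 = 23 + 4*Z*s²)
-2633/T(-41, 28 - p) = -2633/(23 + 4*(-41)*(28 - 1*0)²) = -2633/(23 + 4*(-41)*(28 + 0)²) = -2633/(23 + 4*(-41)*28²) = -2633/(23 + 4*(-41)*784) = -2633/(23 - 128576) = -2633/(-128553) = -2633*(-1/128553) = 2633/128553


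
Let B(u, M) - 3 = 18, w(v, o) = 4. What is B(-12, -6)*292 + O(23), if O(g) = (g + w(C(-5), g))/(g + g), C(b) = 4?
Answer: 282099/46 ≈ 6132.6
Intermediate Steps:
B(u, M) = 21 (B(u, M) = 3 + 18 = 21)
O(g) = (4 + g)/(2*g) (O(g) = (g + 4)/(g + g) = (4 + g)/((2*g)) = (4 + g)*(1/(2*g)) = (4 + g)/(2*g))
B(-12, -6)*292 + O(23) = 21*292 + (1/2)*(4 + 23)/23 = 6132 + (1/2)*(1/23)*27 = 6132 + 27/46 = 282099/46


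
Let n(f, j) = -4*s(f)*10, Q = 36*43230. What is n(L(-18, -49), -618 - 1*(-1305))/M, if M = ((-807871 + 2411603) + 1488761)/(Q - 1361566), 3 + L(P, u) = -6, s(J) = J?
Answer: 23365680/1030831 ≈ 22.667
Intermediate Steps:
Q = 1556280
L(P, u) = -9 (L(P, u) = -3 - 6 = -9)
n(f, j) = -40*f (n(f, j) = -4*f*10 = -40*f)
M = 3092493/194714 (M = ((-807871 + 2411603) + 1488761)/(1556280 - 1361566) = (1603732 + 1488761)/194714 = 3092493*(1/194714) = 3092493/194714 ≈ 15.882)
n(L(-18, -49), -618 - 1*(-1305))/M = (-40*(-9))/(3092493/194714) = 360*(194714/3092493) = 23365680/1030831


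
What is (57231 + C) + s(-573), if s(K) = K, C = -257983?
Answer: -201325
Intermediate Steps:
(57231 + C) + s(-573) = (57231 - 257983) - 573 = -200752 - 573 = -201325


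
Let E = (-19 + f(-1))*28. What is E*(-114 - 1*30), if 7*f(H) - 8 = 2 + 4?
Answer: 68544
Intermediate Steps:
f(H) = 2 (f(H) = 8/7 + (2 + 4)/7 = 8/7 + (⅐)*6 = 8/7 + 6/7 = 2)
E = -476 (E = (-19 + 2)*28 = -17*28 = -476)
E*(-114 - 1*30) = -476*(-114 - 1*30) = -476*(-114 - 30) = -476*(-144) = 68544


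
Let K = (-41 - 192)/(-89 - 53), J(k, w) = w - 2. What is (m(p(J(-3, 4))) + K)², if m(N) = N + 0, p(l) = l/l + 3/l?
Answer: 86436/5041 ≈ 17.147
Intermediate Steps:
J(k, w) = -2 + w
K = 233/142 (K = -233/(-142) = -233*(-1/142) = 233/142 ≈ 1.6408)
p(l) = 1 + 3/l
m(N) = N
(m(p(J(-3, 4))) + K)² = ((3 + (-2 + 4))/(-2 + 4) + 233/142)² = ((3 + 2)/2 + 233/142)² = ((½)*5 + 233/142)² = (5/2 + 233/142)² = (294/71)² = 86436/5041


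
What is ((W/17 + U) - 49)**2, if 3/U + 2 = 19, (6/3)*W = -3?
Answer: 2765569/1156 ≈ 2392.4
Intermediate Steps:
W = -3/2 (W = (1/2)*(-3) = -3/2 ≈ -1.5000)
U = 3/17 (U = 3/(-2 + 19) = 3/17 ≈ 0.17647)
((W/17 + U) - 49)**2 = ((-3/2/17 + 3/17) - 49)**2 = ((-3/2*1/17 + 3/17) - 49)**2 = ((-3/34 + 3/17) - 49)**2 = (3/34 - 49)**2 = (-1663/34)**2 = 2765569/1156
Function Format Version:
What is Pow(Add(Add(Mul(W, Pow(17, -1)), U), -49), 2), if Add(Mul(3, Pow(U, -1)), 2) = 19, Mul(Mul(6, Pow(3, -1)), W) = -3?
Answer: Rational(2765569, 1156) ≈ 2392.4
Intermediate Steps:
W = Rational(-3, 2) (W = Mul(Rational(1, 2), -3) = Rational(-3, 2) ≈ -1.5000)
U = Rational(3, 17) (U = Mul(3, Pow(Add(-2, 19), -1)) = Mul(3, Pow(17, -1)) = Mul(3, Rational(1, 17)) = Rational(3, 17) ≈ 0.17647)
Pow(Add(Add(Mul(W, Pow(17, -1)), U), -49), 2) = Pow(Add(Add(Mul(Rational(-3, 2), Pow(17, -1)), Rational(3, 17)), -49), 2) = Pow(Add(Add(Mul(Rational(-3, 2), Rational(1, 17)), Rational(3, 17)), -49), 2) = Pow(Add(Add(Rational(-3, 34), Rational(3, 17)), -49), 2) = Pow(Add(Rational(3, 34), -49), 2) = Pow(Rational(-1663, 34), 2) = Rational(2765569, 1156)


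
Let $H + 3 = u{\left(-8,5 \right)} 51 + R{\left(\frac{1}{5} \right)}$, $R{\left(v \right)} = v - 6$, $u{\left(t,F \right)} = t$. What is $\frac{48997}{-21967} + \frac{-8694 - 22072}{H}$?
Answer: $\frac{1638536931}{22889614} \approx 71.584$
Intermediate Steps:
$R{\left(v \right)} = -6 + v$
$H = - \frac{2084}{5}$ ($H = -3 - \left(414 - \frac{1}{5}\right) = -3 + \left(-408 + \left(-6 + \frac{1}{5}\right)\right) = -3 - \frac{2069}{5} = - \frac{2084}{5} \approx -416.8$)
$\frac{48997}{-21967} + \frac{-8694 - 22072}{H} = \frac{48997}{-21967} + \frac{-8694 - 22072}{- \frac{2084}{5}} = 48997 \left(- \frac{1}{21967}\right) + \left(-8694 - 22072\right) \left(- \frac{5}{2084}\right) = - \frac{48997}{21967} - - \frac{76915}{1042} = - \frac{48997}{21967} + \frac{76915}{1042} = \frac{1638536931}{22889614}$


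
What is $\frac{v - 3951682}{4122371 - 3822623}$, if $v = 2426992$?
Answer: $- \frac{254115}{49958} \approx -5.0866$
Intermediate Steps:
$\frac{v - 3951682}{4122371 - 3822623} = \frac{2426992 - 3951682}{4122371 - 3822623} = - \frac{1524690}{299748} = \left(-1524690\right) \frac{1}{299748} = - \frac{254115}{49958}$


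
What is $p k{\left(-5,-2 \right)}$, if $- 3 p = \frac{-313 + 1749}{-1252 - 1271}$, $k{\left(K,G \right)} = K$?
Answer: $- \frac{7180}{7569} \approx -0.94861$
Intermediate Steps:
$p = \frac{1436}{7569}$ ($p = - \frac{\left(-313 + 1749\right) \frac{1}{-1252 - 1271}}{3} = - \frac{1436 \frac{1}{-2523}}{3} = - \frac{1436 \left(- \frac{1}{2523}\right)}{3} = \left(- \frac{1}{3}\right) \left(- \frac{1436}{2523}\right) = \frac{1436}{7569} \approx 0.18972$)
$p k{\left(-5,-2 \right)} = \frac{1436}{7569} \left(-5\right) = - \frac{7180}{7569}$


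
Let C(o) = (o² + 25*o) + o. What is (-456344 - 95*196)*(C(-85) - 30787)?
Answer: 12240772208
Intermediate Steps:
C(o) = o² + 26*o
(-456344 - 95*196)*(C(-85) - 30787) = (-456344 - 95*196)*(-85*(26 - 85) - 30787) = (-456344 - 18620)*(-85*(-59) - 30787) = -474964*(5015 - 30787) = -474964*(-25772) = 12240772208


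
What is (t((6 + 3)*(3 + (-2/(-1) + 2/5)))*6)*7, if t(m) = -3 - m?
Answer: -10836/5 ≈ -2167.2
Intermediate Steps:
(t((6 + 3)*(3 + (-2/(-1) + 2/5)))*6)*7 = ((-3 - (6 + 3)*(3 + (-2/(-1) + 2/5)))*6)*7 = ((-3 - 9*(3 + (-2*(-1) + 2*(⅕))))*6)*7 = ((-3 - 9*(3 + (2 + ⅖)))*6)*7 = ((-3 - 9*(3 + 12/5))*6)*7 = ((-3 - 9*27/5)*6)*7 = ((-3 - 1*243/5)*6)*7 = ((-3 - 243/5)*6)*7 = -258/5*6*7 = -1548/5*7 = -10836/5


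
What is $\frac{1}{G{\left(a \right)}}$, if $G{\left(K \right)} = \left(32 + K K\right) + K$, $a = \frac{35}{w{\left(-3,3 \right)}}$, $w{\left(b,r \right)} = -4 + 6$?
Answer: $\frac{4}{1423} \approx 0.002811$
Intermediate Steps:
$w{\left(b,r \right)} = 2$
$a = \frac{35}{2} \approx 17.5$
$G{\left(K \right)} = 32 + K + K^{2}$ ($G{\left(K \right)} = \left(32 + K^{2}\right) + K = 32 + K + K^{2}$)
$\frac{1}{G{\left(a \right)}} = \frac{1}{32 + \frac{35}{2} + \left(\frac{35}{2}\right)^{2}} = \frac{1}{32 + \frac{35}{2} + \frac{1225}{4}} = \frac{1}{\frac{1423}{4}} = \frac{4}{1423}$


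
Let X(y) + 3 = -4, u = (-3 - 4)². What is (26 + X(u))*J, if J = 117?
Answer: 2223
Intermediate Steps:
u = 49 (u = (-7)² = 49)
X(y) = -7 (X(y) = -3 - 4 = -7)
(26 + X(u))*J = (26 - 7)*117 = 19*117 = 2223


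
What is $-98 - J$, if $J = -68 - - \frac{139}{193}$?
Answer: $- \frac{5929}{193} \approx -30.72$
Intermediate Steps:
$J = - \frac{12985}{193}$ ($J = -68 - \left(-139\right) \frac{1}{193} = -68 - - \frac{139}{193} = -68 + \frac{139}{193} = - \frac{12985}{193} \approx -67.28$)
$-98 - J = -98 - - \frac{12985}{193} = -98 + \frac{12985}{193} = - \frac{5929}{193}$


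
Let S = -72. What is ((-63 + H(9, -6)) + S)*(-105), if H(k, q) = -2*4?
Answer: 15015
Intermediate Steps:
H(k, q) = -8
((-63 + H(9, -6)) + S)*(-105) = ((-63 - 8) - 72)*(-105) = (-71 - 72)*(-105) = -143*(-105) = 15015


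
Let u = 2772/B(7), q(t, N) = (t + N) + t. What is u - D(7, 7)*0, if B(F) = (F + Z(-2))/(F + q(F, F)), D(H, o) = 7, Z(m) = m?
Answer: 77616/5 ≈ 15523.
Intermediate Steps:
q(t, N) = N + 2*t (q(t, N) = (N + t) + t = N + 2*t)
B(F) = (-2 + F)/(4*F) (B(F) = (F - 2)/(F + (F + 2*F)) = (-2 + F)/(F + 3*F) = (-2 + F)/((4*F)) = (-2 + F)*(1/(4*F)) = (-2 + F)/(4*F))
u = 77616/5 (u = 2772/(((1/4)*(-2 + 7)/7)) = 2772/(((1/4)*(1/7)*5)) = 2772/(5/28) = 2772*(28/5) = 77616/5 ≈ 15523.)
u - D(7, 7)*0 = 77616/5 - 7*0 = 77616/5 - 1*0 = 77616/5 + 0 = 77616/5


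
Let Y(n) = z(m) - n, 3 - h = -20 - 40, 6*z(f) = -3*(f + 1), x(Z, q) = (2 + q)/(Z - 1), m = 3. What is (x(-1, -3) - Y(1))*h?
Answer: 441/2 ≈ 220.50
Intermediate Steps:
x(Z, q) = (2 + q)/(-1 + Z)
z(f) = -½ - f/2 (z(f) = (-3*(f + 1))/6 = (-3*(1 + f))/6 = (-3 - 3*f)/6 = -½ - f/2)
h = 63 (h = 3 - (-20 - 40) = 3 - 1*(-60) = 3 + 60 = 63)
Y(n) = -2 - n (Y(n) = (-½ - ½*3) - n = (-½ - 3/2) - n = -2 - n)
(x(-1, -3) - Y(1))*h = ((2 - 3)/(-1 - 1) - (-2 - 1*1))*63 = (-1/(-2) - (-2 - 1))*63 = (-½*(-1) - 1*(-3))*63 = (½ + 3)*63 = (7/2)*63 = 441/2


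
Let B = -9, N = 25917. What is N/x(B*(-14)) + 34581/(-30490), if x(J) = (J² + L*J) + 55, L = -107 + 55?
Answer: 465874131/285965710 ≈ 1.6291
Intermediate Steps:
L = -52
x(J) = 55 + J² - 52*J (x(J) = (J² - 52*J) + 55 = 55 + J² - 52*J)
N/x(B*(-14)) + 34581/(-30490) = 25917/(55 + (-9*(-14))² - (-468)*(-14)) + 34581/(-30490) = 25917/(55 + 126² - 52*126) + 34581*(-1/30490) = 25917/(55 + 15876 - 6552) - 34581/30490 = 25917/9379 - 34581/30490 = 465874131/285965710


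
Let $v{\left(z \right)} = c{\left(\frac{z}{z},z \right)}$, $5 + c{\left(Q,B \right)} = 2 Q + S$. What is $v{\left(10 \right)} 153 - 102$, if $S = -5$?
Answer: $-1326$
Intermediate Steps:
$c{\left(Q,B \right)} = -10 + 2 Q$ ($c{\left(Q,B \right)} = -5 + \left(2 Q - 5\right) = -5 + \left(-5 + 2 Q\right) = -10 + 2 Q$)
$v{\left(z \right)} = -8$ ($v{\left(z \right)} = -10 + 2 \frac{z}{z} = -10 + 2 \cdot 1 = -10 + 2 = -8$)
$v{\left(10 \right)} 153 - 102 = \left(-8\right) 153 - 102 = -1224 - 102 = -1326$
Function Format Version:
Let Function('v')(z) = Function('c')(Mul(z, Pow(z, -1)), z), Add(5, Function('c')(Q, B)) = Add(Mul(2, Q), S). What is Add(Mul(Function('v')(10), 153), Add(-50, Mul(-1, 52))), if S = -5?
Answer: -1326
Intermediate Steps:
Function('c')(Q, B) = Add(-10, Mul(2, Q)) (Function('c')(Q, B) = Add(-5, Add(Mul(2, Q), -5)) = Add(-5, Add(-5, Mul(2, Q))) = Add(-10, Mul(2, Q)))
Function('v')(z) = -8 (Function('v')(z) = Add(-10, Mul(2, Mul(z, Pow(z, -1)))) = Add(-10, Mul(2, 1)) = Add(-10, 2) = -8)
Add(Mul(Function('v')(10), 153), Add(-50, Mul(-1, 52))) = Add(Mul(-8, 153), Add(-50, Mul(-1, 52))) = Add(-1224, Add(-50, -52)) = Add(-1224, -102) = -1326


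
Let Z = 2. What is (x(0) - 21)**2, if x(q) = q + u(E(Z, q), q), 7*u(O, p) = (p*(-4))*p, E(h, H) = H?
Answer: 441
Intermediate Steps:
u(O, p) = -4*p**2/7 (u(O, p) = ((p*(-4))*p)/7 = ((-4*p)*p)/7 = (-4*p**2)/7 = -4*p**2/7)
x(q) = q - 4*q**2/7
(x(0) - 21)**2 = ((1/7)*0*(7 - 4*0) - 21)**2 = ((1/7)*0*(7 + 0) - 21)**2 = ((1/7)*0*7 - 21)**2 = (0 - 21)**2 = (-21)**2 = 441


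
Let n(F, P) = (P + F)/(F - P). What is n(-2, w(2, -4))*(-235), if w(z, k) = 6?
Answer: 235/2 ≈ 117.50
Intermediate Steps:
n(F, P) = (F + P)/(F - P)
n(-2, w(2, -4))*(-235) = ((-2 + 6)/(-2 - 1*6))*(-235) = (4/(-2 - 6))*(-235) = (4/(-8))*(-235) = -⅛*4*(-235) = -½*(-235) = 235/2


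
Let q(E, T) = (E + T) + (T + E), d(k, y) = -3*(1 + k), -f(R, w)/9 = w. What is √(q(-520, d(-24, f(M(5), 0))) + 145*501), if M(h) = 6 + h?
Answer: √71743 ≈ 267.85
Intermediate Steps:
f(R, w) = -9*w
d(k, y) = -3 - 3*k
q(E, T) = 2*E + 2*T (q(E, T) = (E + T) + (E + T) = 2*E + 2*T)
√(q(-520, d(-24, f(M(5), 0))) + 145*501) = √((2*(-520) + 2*(-3 - 3*(-24))) + 145*501) = √((-1040 + 2*(-3 + 72)) + 72645) = √((-1040 + 2*69) + 72645) = √((-1040 + 138) + 72645) = √(-902 + 72645) = √71743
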